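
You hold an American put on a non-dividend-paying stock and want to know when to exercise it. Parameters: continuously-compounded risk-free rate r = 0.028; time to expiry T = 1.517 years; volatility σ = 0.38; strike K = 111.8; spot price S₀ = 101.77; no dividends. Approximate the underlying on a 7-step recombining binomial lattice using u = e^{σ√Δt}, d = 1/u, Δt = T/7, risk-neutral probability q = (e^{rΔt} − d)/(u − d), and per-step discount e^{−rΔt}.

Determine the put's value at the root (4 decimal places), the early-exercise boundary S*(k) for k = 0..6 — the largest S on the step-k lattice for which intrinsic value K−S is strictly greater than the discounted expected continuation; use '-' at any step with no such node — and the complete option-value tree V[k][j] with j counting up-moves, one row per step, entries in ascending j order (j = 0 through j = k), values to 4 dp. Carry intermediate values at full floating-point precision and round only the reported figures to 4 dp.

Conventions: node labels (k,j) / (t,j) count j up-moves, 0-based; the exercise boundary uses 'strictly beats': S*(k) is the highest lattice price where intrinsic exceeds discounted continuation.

price = 22.9950
boundary = - - - 59.8604 71.4441 59.8604 71.4441
tree:
22.9950
31.2819 14.0581
41.1049 20.7402 6.7941
51.9396 29.5624 11.1779 1.9973
61.6451 40.3559 17.9173 3.8130 0.0000
69.7770 51.9396 27.6723 7.2793 0.0000 0.0000
76.5905 61.6451 40.3559 13.8969 0.0000 0.0000 0.0000
82.2992 69.7770 51.9396 26.5306 0.0000 0.0000 0.0000 0.0000

Δt=0.21671, u=1.19351, d=0.83786, q=0.47300, disc=e^(-rΔt)=0.99395
k=7 terminal: V=max(K-S,0) → 82.2992 69.7770 51.9396 26.5306 0.0000 0.0000 0.0000 0.0000
k=6: j=0 S=35.2095 intr=76.5905 cont=75.9141 V=76.5905[EX]; j=1 S=50.1549 intr=61.6451 cont=60.9688 V=61.6451[EX]; j=2 S=71.4441 intr=40.3559 cont=39.6795 V=40.3559[EX]; j=3 S=101.7700 intr=10.0300 cont=13.8969 V=13.8969[hold]; j=4 S=144.9683 intr=0.0000 cont=0.0000 V=0.0000[hold]; j=5 S=206.5029 intr=0.0000 cont=0.0000 V=0.0000[hold]; j=6 S=294.1572 intr=0.0000 cont=0.0000 V=0.0000[hold]  S*(6)=71.4441
k=5: j=0 S=42.0230 intr=69.7770 cont=69.1007 V=69.7770[EX]; j=1 S=59.8604 intr=51.9396 cont=51.2632 V=51.9396[EX]; j=2 S=85.2694 intr=26.5306 cont=27.6723 V=27.6723[hold]; j=3 S=121.4637 intr=0.0000 cont=7.2793 V=7.2793[hold]; j=4 S=173.0213 intr=0.0000 cont=0.0000 V=0.0000[hold]; j=5 S=246.4636 intr=0.0000 cont=0.0000 V=0.0000[hold]  S*(5)=59.8604
k=4: j=0 S=50.1549 intr=61.6451 cont=60.9688 V=61.6451[EX]; j=1 S=71.4441 intr=40.3559 cont=40.2163 V=40.3559[EX]; j=2 S=101.7700 intr=10.0300 cont=17.9173 V=17.9173[hold]; j=3 S=144.9683 intr=0.0000 cont=3.8130 V=3.8130[hold]; j=4 S=206.5029 intr=0.0000 cont=0.0000 V=0.0000[hold]  S*(4)=71.4441
k=3: j=0 S=59.8604 intr=51.9396 cont=51.2632 V=51.9396[EX]; j=1 S=85.2694 intr=26.5306 cont=29.5624 V=29.5624[hold]; j=2 S=121.4637 intr=0.0000 cont=11.1779 V=11.1779[hold]; j=3 S=173.0213 intr=0.0000 cont=1.9973 V=1.9973[hold]  S*(3)=59.8604
k=2: j=0 S=71.4441 intr=40.3559 cont=41.1049 V=41.1049[hold]; j=1 S=101.7700 intr=10.0300 cont=20.7402 V=20.7402[hold]; j=2 S=144.9683 intr=0.0000 cont=6.7941 V=6.7941[hold]  S*(2)=-
k=1: j=0 S=85.2694 intr=26.5306 cont=31.2819 V=31.2819[hold]; j=1 S=121.4637 intr=0.0000 cont=14.0581 V=14.0581[hold]  S*(1)=-
k=0: j=0 S=101.7700 intr=10.0300 cont=22.9950 V=22.9950[hold]  S*(0)=-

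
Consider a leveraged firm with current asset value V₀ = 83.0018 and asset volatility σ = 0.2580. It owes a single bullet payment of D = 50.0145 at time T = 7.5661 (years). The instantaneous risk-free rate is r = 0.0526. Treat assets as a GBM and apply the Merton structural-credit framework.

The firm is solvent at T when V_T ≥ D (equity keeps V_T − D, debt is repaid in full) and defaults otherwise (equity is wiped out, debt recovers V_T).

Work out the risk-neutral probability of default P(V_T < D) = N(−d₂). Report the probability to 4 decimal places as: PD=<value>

Equity is a call on the firm's assets struck at D = 50.0145:
d₁ = [ln(V₀/D) + (r + σ²/2)T] / (σ√T)
   = [ln(83.0018/50.0145) + (0.0526 + 0.5·0.2580²)·7.5661] / (0.2580·√7.5661)
   = [0.506549 + 0.649792] / 0.709669 = 1.629409
d₂ = d₁ − σ√T = 1.629409 − 0.709669 = 0.919741
risk-neutral PD = N(−d₂) = N(-0.919741) = 0.178854

PD=0.1789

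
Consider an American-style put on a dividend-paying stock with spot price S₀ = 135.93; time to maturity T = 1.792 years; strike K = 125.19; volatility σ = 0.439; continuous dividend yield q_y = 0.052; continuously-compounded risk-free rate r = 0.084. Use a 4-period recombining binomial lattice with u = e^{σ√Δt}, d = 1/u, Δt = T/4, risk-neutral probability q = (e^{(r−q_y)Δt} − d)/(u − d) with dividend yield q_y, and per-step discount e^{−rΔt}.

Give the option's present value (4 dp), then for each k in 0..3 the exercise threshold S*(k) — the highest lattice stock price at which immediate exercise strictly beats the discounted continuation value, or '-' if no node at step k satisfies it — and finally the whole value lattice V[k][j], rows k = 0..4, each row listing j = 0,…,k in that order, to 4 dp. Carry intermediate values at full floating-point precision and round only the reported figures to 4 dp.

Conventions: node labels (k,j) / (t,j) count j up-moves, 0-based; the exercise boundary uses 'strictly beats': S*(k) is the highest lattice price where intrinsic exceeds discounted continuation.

Δt=0.44800, u=1.34156, d=0.74540, q=0.45129, disc=e^(-rΔt)=0.96307
k=4 terminal: V=max(K-S,0) → 83.2265 49.6645 0.0000 0.0000 0.0000
k=3: j=0 S=56.2967 intr=68.8933 cont=65.5661 V=68.8933[EX]; j=1 S=101.3222 intr=23.8678 cont=26.2452 V=26.2452[hold]; j=2 S=182.3586 intr=0.0000 cont=0.0000 V=0.0000[hold]; j=3 S=328.2072 intr=0.0000 cont=0.0000 V=0.0000[hold]  S*(3)=56.2967
k=2: j=0 S=75.5255 intr=49.6645 cont=47.8132 V=49.6645[EX]; j=1 S=135.9300 intr=0.0000 cont=13.8692 V=13.8692[hold]; j=2 S=244.6455 intr=0.0000 cont=0.0000 V=0.0000[hold]  S*(2)=75.5255
k=1: j=0 S=101.3222 intr=23.8678 cont=32.2730 V=32.2730[hold]; j=1 S=182.3586 intr=0.0000 cont=7.3292 V=7.3292[hold]  S*(1)=-
k=0: j=0 S=135.9300 intr=0.0000 cont=20.2400 V=20.2400[hold]  S*(0)=-

price = 20.2400
boundary = - - 75.5255 56.2967
tree:
20.2400
32.2730 7.3292
49.6645 13.8692 0.0000
68.8933 26.2452 0.0000 0.0000
83.2265 49.6645 0.0000 0.0000 0.0000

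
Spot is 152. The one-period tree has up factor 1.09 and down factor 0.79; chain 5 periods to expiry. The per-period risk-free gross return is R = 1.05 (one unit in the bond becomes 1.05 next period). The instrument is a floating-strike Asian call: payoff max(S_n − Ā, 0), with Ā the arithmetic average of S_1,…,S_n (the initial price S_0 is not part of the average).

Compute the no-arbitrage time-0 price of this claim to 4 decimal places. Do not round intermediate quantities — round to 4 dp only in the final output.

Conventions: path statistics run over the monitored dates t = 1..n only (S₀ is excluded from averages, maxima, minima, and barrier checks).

price = 16.6735

Set p* = 0.8667 (from d < R < u); the path-dependent value is the discounted p*-expectation over all price paths.
Enumerate all 2^5 = 32 price paths (U = up ×1.09, D = down ×0.79); each path with k up-moves has probability p*^k·(1−p*)^(5−k).
DDDDD: Ā=79.1721, payoff=0.0000, prob=0.000042
UDDDD: Ā=109.2375, payoff=0.0000, prob=0.000274
DUDDD: Ā=100.1175, payoff=0.0000, prob=0.000274
UUDDD: Ā=138.1367, payoff=0.0000, prob=0.001780
DDUDD: Ā=92.9127, payoff=0.0000, prob=0.000274
UDUDD: Ā=128.1959, payoff=0.0000, prob=0.001780
DUUDD: Ā=119.0759, payoff=0.0000, prob=0.001780
UUUDD: Ā=164.2947, payoff=0.0000, prob=0.011573
DDDUD: Ā=87.2209, payoff=0.0000, prob=0.000274
UDDUD: Ā=120.3427, payoff=0.0000, prob=0.001780
DUDUD: Ā=111.2227, payoff=0.0000, prob=0.001780
UUDUD: Ā=153.4592, payoff=0.0000, prob=0.011573
DDUUD: Ā=104.0179, payoff=0.0000, prob=0.001780
UDUUD: Ā=143.5184, payoff=0.0000, prob=0.011573
DUUUD: Ā=134.3984, payoff=0.0000, prob=0.011573
UUUUD: Ā=185.4357, payoff=0.0000, prob=0.075222
DDDDU: Ā=82.7243, payoff=0.0000, prob=0.000274
UDDDU: Ā=114.1387, payoff=0.0000, prob=0.001780
DUDDU: Ā=105.0187, payoff=0.0000, prob=0.001780
UUDDU: Ā=144.8992, payoff=0.0000, prob=0.011573
DDUDU: Ā=97.8139, payoff=0.0000, prob=0.001780
UDUDU: Ā=134.9584, payoff=0.0000, prob=0.011573
DUUDU: Ā=125.8384, payoff=0.0000, prob=0.011573
UUUDU: Ā=173.6251, payoff=0.0000, prob=0.075222
DDDUU: Ā=92.1221, payoff=0.0000, prob=0.001780
UDDUU: Ā=127.1051, payoff=0.0000, prob=0.011573
DUDUU: Ā=117.9851, payoff=4.8655, prob=0.011573
UUDUU: Ā=162.7896, payoff=6.7131, prob=0.075222
DDUUU: Ā=110.7803, payoff=12.0703, prob=0.011573
UDUUU: Ā=152.8488, payoff=16.6539, prob=0.075222
DUUUU: Ā=143.7288, payoff=25.7739, prob=0.075222
UUUUU: Ā=198.3094, payoff=35.5615, prob=0.488946
Price = Σ prob·payoff / R^5 = 21.280111 / 1.276282 = 16.6735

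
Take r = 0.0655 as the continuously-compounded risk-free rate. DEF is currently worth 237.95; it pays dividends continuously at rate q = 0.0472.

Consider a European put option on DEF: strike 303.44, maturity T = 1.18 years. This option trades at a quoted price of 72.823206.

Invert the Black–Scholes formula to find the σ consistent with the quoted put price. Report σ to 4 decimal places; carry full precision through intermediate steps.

sigma = 0.3565

At σ = 0.3565 the Black–Scholes value reproduces the quote:
σ√T = 0.3565·√1.18 = 0.387258
d₁ = (ln(S/K) + (r−q+σ²/2)T) / (σ√T) = (ln(237.95/303.44) + (0.0655−0.0472+0.3565²/2)·1.18) / 0.387258 = (-0.243123 + 0.096578) / 0.387258 = -0.378417
d₂ = d₁ − σ√T = -0.378417 − 0.387258 = -0.765675
e^{−rT} = 0.925621
e^{−qT} = 0.945827
N(−d₁) = 0.647439,  N(−d₂) = 0.778065
V = K·e^{−rT}·N(−d₂) − S·e^{−qT}·N(−d₁) = 218.535565 − 145.712359 = 72.823206 (the observed quote) — the price is monotone increasing in volatility, hence this σ is the only solution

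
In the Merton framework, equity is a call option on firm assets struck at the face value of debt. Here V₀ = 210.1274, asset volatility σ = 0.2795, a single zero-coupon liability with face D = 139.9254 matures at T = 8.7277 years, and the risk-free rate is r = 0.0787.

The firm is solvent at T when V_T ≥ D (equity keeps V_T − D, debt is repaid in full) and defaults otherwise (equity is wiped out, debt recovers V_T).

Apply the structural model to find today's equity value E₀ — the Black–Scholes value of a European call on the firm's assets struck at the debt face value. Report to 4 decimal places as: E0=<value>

Apply the equity-as-call identities (strike 139.9254, horizon 8.7277 years):
d₁ = [ln(V₀/D) + (r + σ²/2)T] / (σ√T)
   = [ln(210.1274/139.9254) + (0.0787 + 0.5·0.2795²)·8.7277] / (0.2795·√8.7277)
   = [0.406605 + 1.027775] / 0.825718 = 1.737130
d₂ = d₁ − σ√T = 1.737130 − 0.825718 = 0.911412
N(d₁) = 0.958818,  N(d₂) = 0.818961,  e^(−rT) = 0.503148
E₀ = V₀·N(d₁) − D·e^(−rT)·N(d₂)
   = 210.1274·0.958818 − 139.9254·0.503148·0.818961 = 143.816404

E0=143.8164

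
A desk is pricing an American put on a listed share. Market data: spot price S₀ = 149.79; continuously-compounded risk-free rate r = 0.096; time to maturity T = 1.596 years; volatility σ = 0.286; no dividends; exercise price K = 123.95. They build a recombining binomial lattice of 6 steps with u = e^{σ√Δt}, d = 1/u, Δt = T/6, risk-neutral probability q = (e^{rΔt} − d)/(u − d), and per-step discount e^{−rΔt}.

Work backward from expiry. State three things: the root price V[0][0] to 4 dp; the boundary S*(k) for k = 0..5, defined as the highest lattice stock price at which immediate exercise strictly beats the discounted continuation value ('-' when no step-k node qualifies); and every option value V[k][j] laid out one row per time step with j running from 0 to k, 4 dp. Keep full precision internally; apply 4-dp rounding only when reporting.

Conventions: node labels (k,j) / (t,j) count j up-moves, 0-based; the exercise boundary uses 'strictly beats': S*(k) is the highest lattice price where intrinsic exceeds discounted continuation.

Δt=0.26600, u=1.15894, d=0.86286, q=0.55055, disc=e^(-rΔt)=0.97479
k=6 terminal: V=max(K-S,0) → 62.1314 40.9190 12.4277 0.0000 0.0000 0.0000 0.0000
k=5: j=0 S=71.6440 intr=52.3060 cont=49.1809 V=52.3060[EX]; j=1 S=96.2279 intr=27.7221 cont=24.5970 V=27.7221[EX]; j=2 S=129.2475 intr=0.0000 cont=5.4448 V=5.4448[hold]; j=3 S=173.5975 intr=0.0000 cont=0.0000 V=0.0000[hold]; j=4 S=233.1657 intr=0.0000 cont=0.0000 V=0.0000[hold]; j=5 S=313.1742 intr=0.0000 cont=0.0000 V=0.0000[hold]  S*(5)=96.2279
k=4: j=0 S=83.0310 intr=40.9190 cont=37.7939 V=40.9190[EX]; j=1 S=111.5223 intr=12.4277 cont=15.0677 V=15.0677[hold]; j=2 S=149.7900 intr=0.0000 cont=2.3855 V=2.3855[hold]; j=3 S=201.1889 intr=0.0000 cont=0.0000 V=0.0000[hold]; j=4 S=270.2249 intr=0.0000 cont=0.0000 V=0.0000[hold]  S*(4)=83.0310
k=3: j=0 S=96.2279 intr=27.7221 cont=26.0138 V=27.7221[EX]; j=1 S=129.2475 intr=0.0000 cont=7.8817 V=7.8817[hold]; j=2 S=173.5975 intr=0.0000 cont=1.0451 V=1.0451[hold]; j=3 S=233.1657 intr=0.0000 cont=0.0000 V=0.0000[hold]  S*(3)=96.2279
k=2: j=0 S=111.5223 intr=12.4277 cont=16.3755 V=16.3755[hold]; j=1 S=149.7900 intr=0.0000 cont=4.0140 V=4.0140[hold]; j=2 S=201.1889 intr=0.0000 cont=0.4579 V=0.4579[hold]  S*(2)=-
k=1: j=0 S=129.2475 intr=0.0000 cont=9.3286 V=9.3286[hold]; j=1 S=173.5975 intr=0.0000 cont=2.0044 V=2.0044[hold]  S*(1)=-
k=0: j=0 S=149.7900 intr=0.0000 cont=5.1627 V=5.1627[hold]  S*(0)=-

price = 5.1627
boundary = - - - 96.2279 83.0310 96.2279
tree:
5.1627
9.3286 2.0044
16.3755 4.0140 0.4579
27.7221 7.8817 1.0451 0.0000
40.9190 15.0677 2.3855 0.0000 0.0000
52.3060 27.7221 5.4448 0.0000 0.0000 0.0000
62.1314 40.9190 12.4277 0.0000 0.0000 0.0000 0.0000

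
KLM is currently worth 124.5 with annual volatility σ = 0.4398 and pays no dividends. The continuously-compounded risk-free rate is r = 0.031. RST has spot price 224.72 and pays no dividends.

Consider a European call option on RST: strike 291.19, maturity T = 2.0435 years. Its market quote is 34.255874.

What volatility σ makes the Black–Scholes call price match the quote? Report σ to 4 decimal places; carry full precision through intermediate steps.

At σ = 0.3950 the Black–Scholes value reproduces the quote:
σ√T = 0.395·√2.0435 = 0.564657
d₁ = (ln(S/K) + (r+σ²/2)T) / (σ√T) = (ln(224.72/291.19) + (0.031+0.395²/2)·2.0435) / 0.564657 = (-0.259121 + 0.222767) / 0.564657 = -0.064382
d₂ = d₁ − σ√T = -0.064382 − 0.564657 = -0.629039
e^{−rT} = 0.938616
N(d₁) = 0.474333,  N(d₂) = 0.264662
V = S·N(d₁) − K·e^{−rT}·N(d₂) = 106.592115 − 72.336241 = 34.255874 (matching the quote); vega is positive throughout, so no other σ reproduces this price

sigma = 0.3950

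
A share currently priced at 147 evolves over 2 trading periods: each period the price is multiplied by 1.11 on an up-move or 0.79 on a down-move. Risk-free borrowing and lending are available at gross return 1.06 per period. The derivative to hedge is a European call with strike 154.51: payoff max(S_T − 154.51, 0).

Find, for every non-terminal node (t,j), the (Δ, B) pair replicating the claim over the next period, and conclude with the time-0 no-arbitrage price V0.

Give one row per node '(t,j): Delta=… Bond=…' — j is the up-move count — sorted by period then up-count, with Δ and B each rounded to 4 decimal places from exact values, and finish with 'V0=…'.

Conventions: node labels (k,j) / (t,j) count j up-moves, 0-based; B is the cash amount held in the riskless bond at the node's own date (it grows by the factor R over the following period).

Arbitrage-free pricing uses the up-move probability p* = (R−d)/(u−d) = 0.8437, discounting each step at R = 1.06.
Payoffs at expiry: V(2,0)=0.0000, V(2,1)=0.0000, V(2,2)=26.6087
  t=1,j=0: stock 116.1300 → up 128.9043 (V=0.0000), down 91.7427 (V=0.0000). Price 0.0000; hedge Δ=0.0000, bond B=0.0000.
  t=1,j=1: stock 163.1700 → up 181.1187 (V=26.6087), down 128.9043 (V=0.0000). Price 21.1803; hedge Δ=0.5096, bond B=-61.9719.
  t=0,j=0: stock 147.0000 → up 163.1700 (V=21.1803), down 116.1300 (V=0.0000). Price 16.8593; hedge Δ=0.4503, bond B=-49.3291.
Sanity check at the root: Δ(0,0)·S0 + B(0,0) reproduces V0 = 16.8593.

(0,0): Delta=0.4503 Bond=-49.3291
(1,0): Delta=0.0000 Bond=0.0000
(1,1): Delta=0.5096 Bond=-61.9719
V0=16.8593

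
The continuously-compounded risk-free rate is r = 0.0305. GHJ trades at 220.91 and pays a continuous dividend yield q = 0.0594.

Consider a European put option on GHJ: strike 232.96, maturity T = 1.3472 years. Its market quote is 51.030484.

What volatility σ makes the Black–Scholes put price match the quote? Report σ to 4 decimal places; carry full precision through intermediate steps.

At σ = 0.4128 the Black–Scholes value reproduces the quote:
σ√T = 0.4128·√1.3472 = 0.479133
d₁ = (ln(S/K) + (r−q+σ²/2)T) / (σ√T) = (ln(220.91/232.96) + (0.0305−0.0594+0.4128²/2)·1.3472) / 0.479133 = (-0.053111 + 0.075850) / 0.479133 = 0.047458
d₂ = d₁ − σ√T = 0.047458 − 0.479133 = -0.431675
e^{−rT} = 0.959743
e^{−qT} = 0.923094
N(−d₁) = 0.481074,  N(−d₂) = 0.667011
V = K·e^{−rT}·N(−d₂) − S·e^{−qT}·N(−d₁) = 149.131521 − 98.101037 = 51.030484 (the observed quote) — the price is monotone increasing in volatility, hence this σ is the only solution

sigma = 0.4128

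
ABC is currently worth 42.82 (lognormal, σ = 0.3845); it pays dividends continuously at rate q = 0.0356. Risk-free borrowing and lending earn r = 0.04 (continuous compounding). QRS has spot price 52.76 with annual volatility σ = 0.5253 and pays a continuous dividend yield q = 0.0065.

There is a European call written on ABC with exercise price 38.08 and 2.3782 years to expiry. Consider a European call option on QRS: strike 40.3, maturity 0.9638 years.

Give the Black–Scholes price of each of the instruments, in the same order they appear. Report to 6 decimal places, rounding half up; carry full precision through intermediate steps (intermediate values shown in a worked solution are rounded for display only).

price(ABC call K=38.08) = 11.175317
price(QRS call K=40.3) = 17.602581

[ABC call K=38.08]
σ√T = 0.3845·√2.3782 = 0.592953
d₁ = (ln(S/K) + (r−q+σ²/2)T) / (σ√T) = (ln(42.82/38.08) + (0.04−0.0356+0.3845²/2)·2.3782) / 0.592953 = (0.117316 + 0.186261) / 0.592953 = 0.511974
d₂ = d₁ − σ√T = 0.511974 − 0.592953 = -0.080979
e^{−rT} = 0.909257
e^{−qT} = 0.918821
N(d₁) = 0.695666,  N(d₂) = 0.467729
price = S·e^{−qT}·N(d₁) − K·e^{−rT}·N(d₂) = 27.370208 − 16.194891 = 11.175317
[QRS call K=40.3]
σ√T = 0.5253·√0.9638 = 0.515704
d₁ = (ln(S/K) + (r−q+σ²/2)T) / (σ√T) = (ln(52.76/40.3) + (0.04−0.0065+0.5253²/2)·0.9638) / 0.515704 = (0.269402 + 0.165263) / 0.515704 = 0.842856
d₂ = d₁ − σ√T = 0.842856 − 0.515704 = 0.327152
e^{−rT} = 0.962182
e^{−qT} = 0.993755
N(d₁) = 0.800346,  N(d₂) = 0.628223
price = S·e^{−qT}·N(d₁) − K·e^{−rT}·N(d₂) = 41.962525 − 24.359943 = 17.602581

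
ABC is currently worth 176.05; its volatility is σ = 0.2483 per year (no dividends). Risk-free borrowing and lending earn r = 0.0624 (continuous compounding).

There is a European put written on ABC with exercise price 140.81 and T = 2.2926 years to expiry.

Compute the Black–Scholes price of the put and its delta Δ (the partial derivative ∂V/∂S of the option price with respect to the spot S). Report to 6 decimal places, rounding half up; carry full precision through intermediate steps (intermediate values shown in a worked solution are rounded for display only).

σ√T = 0.2483·√2.2926 = 0.375959
d₁ = (ln(S/K) + (r+σ²/2)T) / (σ√T) = (ln(176.05/140.81) + (0.0624+0.2483²/2)·2.2926) / 0.375959 = (0.223357 + 0.213731) / 0.375959 = 1.162593
d₂ = d₁ − σ√T = 1.162593 − 0.375959 = 0.786633
e^{−rT} = 0.866704
N(−d₁) = 0.122497,  N(−d₂) = 0.215748
Put price V = K·e^{−rT}·N(−d₂) − S·N(−d₁) = 26.330036 − 21.565671 = 4.764366
Δ = −N(−d₁) = -0.122497

price = 4.764366
Δ = -0.122497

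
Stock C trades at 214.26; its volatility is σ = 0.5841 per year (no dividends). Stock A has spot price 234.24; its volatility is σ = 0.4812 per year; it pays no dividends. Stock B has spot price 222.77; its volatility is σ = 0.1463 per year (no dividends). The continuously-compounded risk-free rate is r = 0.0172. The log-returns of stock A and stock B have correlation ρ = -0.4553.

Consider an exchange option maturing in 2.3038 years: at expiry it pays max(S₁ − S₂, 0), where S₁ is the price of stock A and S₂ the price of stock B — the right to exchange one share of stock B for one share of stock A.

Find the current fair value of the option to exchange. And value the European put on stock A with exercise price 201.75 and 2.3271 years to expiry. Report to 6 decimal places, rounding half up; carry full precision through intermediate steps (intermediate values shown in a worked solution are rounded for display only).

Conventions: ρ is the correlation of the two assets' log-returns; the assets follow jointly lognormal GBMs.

σ_eff = √(σ₁² + σ₂² − 2ρσ₁σ₂) = √(0.4812² + 0.1463² − 2·-0.4553·0.4812·0.1463) = 0.563083
d₁ = (ln(S₁/S₂) + (q₂ − q₁ + σ_eff²/2)T) / (σ_eff√T) = (ln(234.24/222.77) + (0.0 − 0.0 + 0.158531)·2.3038) / 0.854663 = 0.486076
d₂ = d₁ − σ_eff√T = 0.486076 − 0.854663 = -0.368588
N(d₁) = 0.686543,  N(d₂) = 0.356218
V = S₁·e^{−q₁T}·N(d₁) − S₂·e^{−q₂T}·N(d₂) = 160.815898 − 79.354579 = 81.461319
[vanilla: stock A put K=201.75]
σ√T = 0.4812·√2.3271 = 0.734063
d₁ = (ln(S/K) + (r+σ²/2)T) / (σ√T) = (ln(234.24/201.75) + (0.0172+0.4812²/2)·2.3271) / 0.734063 = (0.149317 + 0.309450) / 0.734063 = 0.624970
d₂ = d₁ − σ√T = 0.624970 − 0.734063 = -0.109093
e^{−rT} = 0.960764
N(−d₁) = 0.265995,  N(−d₂) = 0.543436
price = K·e^{−rT}·N(−d₂) − S·N(−d₁) = 105.336401 − 62.306767 = 43.029634

exchange price = 81.461319
price(stock A put K=201.75) = 43.029634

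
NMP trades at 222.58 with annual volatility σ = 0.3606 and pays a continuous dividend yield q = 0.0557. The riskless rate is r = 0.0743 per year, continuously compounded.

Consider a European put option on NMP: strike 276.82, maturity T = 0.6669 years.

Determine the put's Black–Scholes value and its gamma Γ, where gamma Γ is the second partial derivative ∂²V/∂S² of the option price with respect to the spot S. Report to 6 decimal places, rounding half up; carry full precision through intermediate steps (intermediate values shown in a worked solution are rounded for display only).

price = 58.940275
Γ = 0.005038

σ√T = 0.3606·√0.6669 = 0.294480
d₁ = (ln(S/K) + (r−q+σ²/2)T) / (σ√T) = (ln(222.58/276.82) + (0.0743−0.0557+0.3606²/2)·0.6669) / 0.294480 = (-0.218081 + 0.055764) / 0.294480 = -0.551199
d₂ = d₁ − σ√T = -0.551199 − 0.294480 = -0.845679
e^{−rT} = 0.951657
e^{−qT} = 0.963535
N(−d₁) = 0.709251,  N(−d₂) = 0.801134
Put price V = K·e^{−rT}·N(−d₂) − S·e^{−qT}·N(−d₁) = 211.048930 − 152.108655 = 58.940275
φ(d₁) = (1/√(2π))·e^{−d₁²/2} = 0.342717
Γ = e^{−qT}·φ(d₁) / (S·σ·√T) = 0.005038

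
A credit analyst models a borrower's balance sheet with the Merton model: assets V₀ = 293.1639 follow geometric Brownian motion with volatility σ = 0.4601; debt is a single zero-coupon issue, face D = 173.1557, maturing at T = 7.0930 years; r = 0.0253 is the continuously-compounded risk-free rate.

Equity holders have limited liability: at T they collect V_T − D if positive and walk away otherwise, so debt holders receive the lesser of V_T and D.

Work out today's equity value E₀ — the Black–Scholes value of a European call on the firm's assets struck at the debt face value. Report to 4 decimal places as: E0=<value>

E0=188.5430

With assets at 293.1639 and a single debt payment of 173.1557 at 7.0930 years:
d₁ = [ln(V₀/D) + (r + σ²/2)T] / (σ√T)
   = [ln(293.1639/173.1557) + (0.0253 + 0.5·0.4601²)·7.0930] / (0.4601·√7.0930)
   = [0.526541 + 0.930219] / 1.225370 = 1.188832
d₂ = d₁ − σ√T = 1.188832 − 1.225370 = -0.036538
N(d₁) = 0.882747,  N(d₂) = 0.485427,  e^(−rT) = 0.835727
E₀ = V₀·N(d₁) − D·e^(−rT)·N(d₂)
   = 293.1639·0.882747 − 173.1557·0.835727·0.485427 = 188.543024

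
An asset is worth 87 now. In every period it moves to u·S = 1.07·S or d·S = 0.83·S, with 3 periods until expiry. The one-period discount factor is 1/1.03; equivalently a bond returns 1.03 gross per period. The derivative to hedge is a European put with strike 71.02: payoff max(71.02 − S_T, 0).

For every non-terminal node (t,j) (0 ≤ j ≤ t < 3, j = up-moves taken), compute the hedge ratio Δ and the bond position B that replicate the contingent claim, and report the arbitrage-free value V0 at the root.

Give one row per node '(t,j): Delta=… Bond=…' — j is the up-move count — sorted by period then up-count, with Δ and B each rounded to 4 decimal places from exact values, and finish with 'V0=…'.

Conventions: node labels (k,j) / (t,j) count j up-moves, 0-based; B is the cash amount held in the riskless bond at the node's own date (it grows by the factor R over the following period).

(0,0): Delta=-0.1044 Bond=9.6144
(1,0): Delta=-0.4560 Bond=35.2871
(1,1): Delta=-0.0499 Bond=4.8260
(2,0): Delta=-1.0000 Bond=68.9515
(2,1): Delta=-0.3716 Bond=29.8245
(2,2): Delta=0.0000 Bond=0.0000
V0=0.5280

Arbitrage-free pricing uses the up-move probability p* = (R−d)/(u−d) = 0.8333, discounting each step at R = 1.03.
Terminal payoffs: V(3,0)=21.2745, V(3,1)=6.8903, V(3,2)=0.0000, V(3,3)=0.0000
(2,0): S=59.9343. Δ = (V_up−V_dn)/(S_up−S_dn) = (6.8903−21.2745)/(64.1297−49.7455) = -1.0000. V = [p*·6.8903 + (1−p*)·21.2745]/1.03 = 9.0172. B = V − Δ·S = 68.9515.
(2,1): S=77.2647. Δ = (V_up−V_dn)/(S_up−S_dn) = (0.0000−6.8903)/(82.6732−64.1297) = -0.3716. V = [p*·0.0000 + (1−p*)·6.8903]/1.03 = 1.1149. B = V − Δ·S = 29.8245.
(2,2): S=99.6063. Δ = (V_up−V_dn)/(S_up−S_dn) = (0.0000−0.0000)/(106.5787−82.6732) = 0.0000. V = [p*·0.0000 + (1−p*)·0.0000]/1.03 = 0.0000. B = V − Δ·S = 0.0000.
(1,0): S=72.2100. Δ = (V_up−V_dn)/(S_up−S_dn) = (1.1149−9.0172)/(77.2647−59.9343) = -0.4560. V = [p*·1.1149 + (1−p*)·9.0172]/1.03 = 2.3611. B = V − Δ·S = 35.2871.
(1,1): S=93.0900. Δ = (V_up−V_dn)/(S_up−S_dn) = (0.0000−1.1149)/(99.6063−77.2647) = -0.0499. V = [p*·0.0000 + (1−p*)·1.1149]/1.03 = 0.1804. B = V − Δ·S = 4.8260.
(0,0): S=87.0000. Δ = (V_up−V_dn)/(S_up−S_dn) = (0.1804−2.3611)/(93.0900−72.2100) = -0.1044. V = [p*·0.1804 + (1−p*)·2.3611]/1.03 = 0.5280. B = V − Δ·S = 9.6144.
Check: Δ(0,0)·S0 + B(0,0) = 0.5280 = V0.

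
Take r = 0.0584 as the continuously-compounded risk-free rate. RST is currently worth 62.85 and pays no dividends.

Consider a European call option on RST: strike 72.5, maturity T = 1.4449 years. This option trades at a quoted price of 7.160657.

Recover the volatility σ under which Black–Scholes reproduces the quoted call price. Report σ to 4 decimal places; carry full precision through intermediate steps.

sigma = 0.2890

At σ = 0.2890 the Black–Scholes value reproduces the quote:
σ√T = 0.289·√1.4449 = 0.347390
d₁ = (ln(S/K) + (r+σ²/2)T) / (σ√T) = (ln(62.85/72.5) + (0.0584+0.289²/2)·1.4449) / 0.347390 = (-0.142836 + 0.144722) / 0.347390 = 0.005430
d₂ = d₁ − σ√T = 0.005430 − 0.347390 = -0.341960
e^{−rT} = 0.919080
N(d₁) = 0.502166,  N(d₂) = 0.366191
V = S·N(d₁) − K·e^{−rT}·N(d₂) = 31.561145 − 24.400488 = 7.160657 (the quoted price), and the Black–Scholes price is strictly increasing in σ, so σ is unique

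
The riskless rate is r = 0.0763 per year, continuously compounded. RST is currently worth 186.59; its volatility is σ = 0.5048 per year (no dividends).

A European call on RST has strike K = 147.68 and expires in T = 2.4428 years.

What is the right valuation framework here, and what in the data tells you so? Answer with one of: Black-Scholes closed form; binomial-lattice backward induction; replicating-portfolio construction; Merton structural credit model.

framework: Black-Scholes closed form

Key observation: everything needed for the exact continuous-time valuation of the European call on RST (strike 147.68) is given, and no feature rules the closed form out.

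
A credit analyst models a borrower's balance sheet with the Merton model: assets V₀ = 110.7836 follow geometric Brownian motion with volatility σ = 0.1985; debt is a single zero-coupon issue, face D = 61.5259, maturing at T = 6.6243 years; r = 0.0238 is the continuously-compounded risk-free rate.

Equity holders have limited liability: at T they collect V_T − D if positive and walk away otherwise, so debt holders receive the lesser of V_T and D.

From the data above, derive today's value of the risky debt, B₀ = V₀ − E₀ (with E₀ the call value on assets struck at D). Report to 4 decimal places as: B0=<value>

With assets at 110.7836 and a single debt payment of 61.5259 at 6.6243 years:
d₁ = [ln(V₀/D) + (r + σ²/2)T] / (σ√T)
   = [ln(110.7836/61.5259) + (0.0238 + 0.5·0.1985²)·6.6243] / (0.1985·√6.6243)
   = [0.588121 + 0.288165] / 0.510894 = 1.715200
d₂ = d₁ − σ√T = 1.715200 − 0.510894 = 1.204307
N(d₁) = 0.956846,  N(d₂) = 0.885764,  e^(−rT) = 0.854142
E₀ = V₀·N(d₁) − D·e^(−rT)·N(d₂)
   = 110.7836·0.956846 − 61.5259·0.854142·0.885764 = 59.454275
B₀ = V₀ − E₀ = 110.7836 − 59.454275 = 51.329325

B0=51.3293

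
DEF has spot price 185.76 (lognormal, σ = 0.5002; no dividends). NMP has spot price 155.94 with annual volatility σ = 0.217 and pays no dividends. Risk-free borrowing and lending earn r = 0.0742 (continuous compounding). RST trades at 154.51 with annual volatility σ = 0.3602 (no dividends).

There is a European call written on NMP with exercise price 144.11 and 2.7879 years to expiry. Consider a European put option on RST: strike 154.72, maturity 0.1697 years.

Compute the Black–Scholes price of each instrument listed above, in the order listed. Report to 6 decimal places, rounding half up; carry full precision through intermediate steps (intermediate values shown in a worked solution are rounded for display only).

[NMP call K=144.11]
σ√T = 0.217·√2.7879 = 0.362325
d₁ = (ln(S/K) + (r+σ²/2)T) / (σ√T) = (ln(155.94/144.11) + (0.0742+0.217²/2)·2.7879) / 0.362325 = (0.078894 + 0.272502) / 0.362325 = 0.969837
d₂ = d₁ − σ√T = 0.969837 − 0.362325 = 0.607512
e^{−rT} = 0.813132
N(d₁) = 0.833936,  N(d₂) = 0.728244
price = S·N(d₁) − K·e^{−rT}·N(d₂) = 130.044010 − 85.335988 = 44.708022
[RST put K=154.72]
σ√T = 0.3602·√0.1697 = 0.148383
d₁ = (ln(S/K) + (r+σ²/2)T) / (σ√T) = (ln(154.51/154.72) + (0.0742+0.3602²/2)·0.1697) / 0.148383 = (-0.001358 + 0.023601) / 0.148383 = 0.149898
d₂ = d₁ − σ√T = 0.149898 − 0.148383 = 0.001515
e^{−rT} = 0.987487
N(−d₁) = 0.440423,  N(−d₂) = 0.499396
price = K·e^{−rT}·N(−d₂) − S·N(−d₁) = 76.299690 − 68.049700 = 8.249991

price(NMP call K=144.11) = 44.708022
price(RST put K=154.72) = 8.249991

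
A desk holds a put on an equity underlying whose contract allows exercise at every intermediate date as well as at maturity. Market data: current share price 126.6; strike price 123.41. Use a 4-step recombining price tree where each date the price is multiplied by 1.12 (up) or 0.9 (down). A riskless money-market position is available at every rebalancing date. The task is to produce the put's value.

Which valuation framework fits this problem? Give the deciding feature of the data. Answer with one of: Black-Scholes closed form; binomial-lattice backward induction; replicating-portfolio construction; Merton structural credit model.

Key observation: the put (strike 123.41 on spot 126.6) is American-style on a 4-step discrete price model, so the early-exercise decision at every node requires stepwise backward valuation — a closed form cannot price the exercise right.

framework: binomial-lattice backward induction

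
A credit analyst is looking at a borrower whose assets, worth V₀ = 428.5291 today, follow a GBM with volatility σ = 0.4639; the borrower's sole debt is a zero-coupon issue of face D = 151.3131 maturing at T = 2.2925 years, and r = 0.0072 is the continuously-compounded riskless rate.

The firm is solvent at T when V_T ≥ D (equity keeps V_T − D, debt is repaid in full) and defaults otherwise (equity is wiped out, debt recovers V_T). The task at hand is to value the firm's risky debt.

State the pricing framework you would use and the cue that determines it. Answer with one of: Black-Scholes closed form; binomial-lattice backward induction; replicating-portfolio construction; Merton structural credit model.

framework: Merton structural credit model

Key observation: with the firm-asset dynamics (V₀ = 428.5291) and a single zero-coupon liability of face 151.3131 given, debt value, spread, and default probability all derive from the option view of the balance sheet.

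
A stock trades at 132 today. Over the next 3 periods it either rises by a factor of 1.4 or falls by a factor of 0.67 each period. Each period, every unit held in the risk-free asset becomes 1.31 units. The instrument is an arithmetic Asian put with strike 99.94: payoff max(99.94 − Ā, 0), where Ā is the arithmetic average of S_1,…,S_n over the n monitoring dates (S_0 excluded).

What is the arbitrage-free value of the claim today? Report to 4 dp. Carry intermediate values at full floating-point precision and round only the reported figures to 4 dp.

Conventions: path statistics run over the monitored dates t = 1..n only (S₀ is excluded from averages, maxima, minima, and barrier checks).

price = 0.1770

With p* = (R−d)/(u−d) = 0.8767, sum probability × payoff across the paths and divide by R^3.
Enumerate all 2^3 = 8 price paths (U = up ×1.4, D = down ×0.67); each path with k up-moves has probability p*^k·(1−p*)^(3−k).
DDD: Ā=62.4652, payoff=37.4748, prob=0.001874
UDD: Ā=130.5242, payoff=0.0000, prob=0.013326
DUD: Ā=98.4042, payoff=1.5358, prob=0.013326
UUD: Ā=205.6208, payoff=0.0000, prob=0.094762
DDU: Ā=76.8838, payoff=23.0562, prob=0.013326
UDU: Ā=160.6528, payoff=0.0000, prob=0.094762
DUU: Ā=128.5328, payoff=0.0000, prob=0.094762
UUU: Ā=268.5760, payoff=0.0000, prob=0.673863
Price = Σ prob·payoff / R^3 = 0.397935 / 2.248091 = 0.1770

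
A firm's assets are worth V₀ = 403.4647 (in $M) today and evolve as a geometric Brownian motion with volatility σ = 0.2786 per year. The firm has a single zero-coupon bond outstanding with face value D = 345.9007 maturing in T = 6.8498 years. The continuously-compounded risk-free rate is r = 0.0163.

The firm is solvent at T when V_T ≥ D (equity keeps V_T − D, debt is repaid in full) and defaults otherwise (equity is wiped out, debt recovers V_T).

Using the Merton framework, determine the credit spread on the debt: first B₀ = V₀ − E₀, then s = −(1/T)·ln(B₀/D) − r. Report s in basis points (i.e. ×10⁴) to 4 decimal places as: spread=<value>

spread=318.8167

Apply the equity-as-call identities (strike 345.9007, horizon 6.8498 years):
d₁ = [ln(V₀/D) + (r + σ²/2)T] / (σ√T)
   = [ln(403.4647/345.9007) + (0.0163 + 0.5·0.2786²)·6.8498] / (0.2786·√6.8498)
   = [0.153937 + 0.377485] / 0.729155 = 0.728820
d₂ = d₁ − σ√T = 0.728820 − 0.729155 = -0.000336
N(d₁) = 0.766944,  N(d₂) = 0.499866,  e^(−rT) = 0.894356
E₀ = V₀·N(d₁) − D·e^(−rT)·N(d₂)
   = 403.4647·0.766944 − 345.9007·0.894356·0.499866 = 154.797135
B₀ = V₀ − E₀ = 403.4647 − 154.797135 = 248.667565
spread = −(1/T)·ln(B₀/D) − r = −(1/6.8498)·ln(248.667565/345.9007) − 0.0163 = 0.03188167
in basis points: 0.03188167 × 10⁴ = 318.8167 bp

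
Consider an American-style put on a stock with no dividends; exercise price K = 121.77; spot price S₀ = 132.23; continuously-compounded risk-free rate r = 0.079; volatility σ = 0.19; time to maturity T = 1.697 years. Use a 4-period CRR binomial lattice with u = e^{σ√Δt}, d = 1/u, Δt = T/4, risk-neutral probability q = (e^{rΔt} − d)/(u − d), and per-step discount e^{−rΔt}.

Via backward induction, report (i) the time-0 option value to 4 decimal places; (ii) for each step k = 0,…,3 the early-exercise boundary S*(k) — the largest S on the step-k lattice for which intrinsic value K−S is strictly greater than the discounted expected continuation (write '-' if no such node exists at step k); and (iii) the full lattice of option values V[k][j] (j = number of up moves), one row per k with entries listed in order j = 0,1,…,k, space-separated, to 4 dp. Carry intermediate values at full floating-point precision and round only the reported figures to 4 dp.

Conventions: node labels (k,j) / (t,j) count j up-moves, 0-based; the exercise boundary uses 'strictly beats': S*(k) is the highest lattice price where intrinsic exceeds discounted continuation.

price = 3.8824
boundary = - - 103.2375 91.2202
tree:
3.8824
8.6272 1.0215
18.5325 2.6842 0.0000
30.5498 7.0530 0.0000 0.0000
41.1682 18.5325 0.0000 0.0000 0.0000

Δt=0.42425  u=1.13174  d=0.88360  q=0.60646  discount=0.96704
step 4 (expiry): payoffs max(K−S,0) = 41.1682 18.5325 0.0000 0.0000 0.0000
step 3: (k=3,j=0): S=91.2202, K−S=30.5498, hold=26.5362 ⇒ V=30.5498 exercise | (k=3,j=1): S=116.8379, K−S=4.9321, hold=7.0530 ⇒ V=7.0530 continue | (k=3,j=2): S=149.6499, K−S=0.0000, hold=0.0000 ⇒ V=0.0000 continue | (k=3,j=3): S=191.6766, K−S=0.0000, hold=0.0000 ⇒ V=0.0000 continue  boundary S*=91.2202
step 2: (k=2,j=0): S=103.2375, K−S=18.5325, hold=15.7628 ⇒ V=18.5325 exercise | (k=2,j=1): S=132.2300, K−S=0.0000, hold=2.6842 ⇒ V=2.6842 continue | (k=2,j=2): S=169.3646, K−S=0.0000, hold=0.0000 ⇒ V=0.0000 continue  boundary S*=103.2375
step 1: (k=1,j=0): S=116.8379, K−S=4.9321, hold=8.6272 ⇒ V=8.6272 continue | (k=1,j=1): S=149.6499, K−S=0.0000, hold=1.0215 ⇒ V=1.0215 continue  boundary S*=-
step 0: (k=0,j=0): S=132.2300, K−S=0.0000, hold=3.8824 ⇒ V=3.8824 continue  boundary S*=-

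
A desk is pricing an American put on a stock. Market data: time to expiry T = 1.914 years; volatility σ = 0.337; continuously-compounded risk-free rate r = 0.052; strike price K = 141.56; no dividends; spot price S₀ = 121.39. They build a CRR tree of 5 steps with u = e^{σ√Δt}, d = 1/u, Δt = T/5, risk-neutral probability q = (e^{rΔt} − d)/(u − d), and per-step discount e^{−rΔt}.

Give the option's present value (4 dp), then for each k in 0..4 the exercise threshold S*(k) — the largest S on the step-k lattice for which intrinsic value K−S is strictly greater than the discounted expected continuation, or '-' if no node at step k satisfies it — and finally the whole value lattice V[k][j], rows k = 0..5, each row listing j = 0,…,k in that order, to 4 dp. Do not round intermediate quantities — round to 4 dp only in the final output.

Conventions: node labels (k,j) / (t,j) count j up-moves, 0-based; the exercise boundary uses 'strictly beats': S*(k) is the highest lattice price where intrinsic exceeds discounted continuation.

params: Δt=0.38280 u=1.23183 d=0.81180 q=0.49593 e^(-rΔt)=0.98029
t_5 payoffs: 98.7623 76.6180 43.0159 0.0000 0.0000 0.0000
t_4: node(4,0) S=52.7197 payoff=88.8403 vs cont=86.0503 → 88.8403 [stop]  node(4,1) S=79.9978 payoff=61.5622 vs cont=58.7722 → 61.5622 [stop]  node(4,2) S=121.3900 payoff=20.1700 vs cont=21.2558 → 21.2558 [wait]  node(4,3) S=184.1992 payoff=0.0000 vs cont=0.0000 → 0.0000 [wait]  node(4,4) S=279.5070 payoff=0.0000 vs cont=0.0000 → 0.0000 [wait]  ⇒ S*(4)=79.9978
t_3: node(3,0) S=64.9420 payoff=76.6180 vs cont=73.8280 → 76.6180 [stop]  node(3,1) S=98.5441 payoff=43.0159 vs cont=40.7538 → 43.0159 [stop]  node(3,2) S=149.5324 payoff=0.0000 vs cont=10.5033 → 10.5033 [wait]  node(3,3) S=226.9030 payoff=0.0000 vs cont=0.0000 → 0.0000 [wait]  ⇒ S*(3)=98.5441
t_2: node(2,0) S=79.9978 payoff=61.5622 vs cont=58.7722 → 61.5622 [stop]  node(2,1) S=121.3900 payoff=20.1700 vs cont=26.3621 → 26.3621 [wait]  node(2,2) S=184.1992 payoff=0.0000 vs cont=5.1901 → 5.1901 [wait]  ⇒ S*(2)=79.9978
t_1: node(1,0) S=98.5441 payoff=43.0159 vs cont=43.2362 → 43.2362 [wait]  node(1,1) S=149.5324 payoff=0.0000 vs cont=15.5497 → 15.5497 [wait]  ⇒ S*(1)=-
t_0: node(0,0) S=121.3900 payoff=20.1700 vs cont=28.9242 → 28.9242 [wait]  ⇒ S*(0)=-

price = 28.9242
boundary = - - 79.9978 98.5441 79.9978
tree:
28.9242
43.2362 15.5497
61.5622 26.3621 5.1901
76.6180 43.0159 10.5033 0.0000
88.8403 61.5622 21.2558 0.0000 0.0000
98.7623 76.6180 43.0159 0.0000 0.0000 0.0000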